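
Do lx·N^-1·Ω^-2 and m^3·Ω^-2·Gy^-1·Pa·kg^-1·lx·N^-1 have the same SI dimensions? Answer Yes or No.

Yes

Left side:
  lx = m⁻²·cd.
  N = kg·m·s⁻².
  So N⁻¹ = kg⁻¹·m⁻¹·s².
  Ω = kg·m²·s⁻³·A⁻².
  So Ω⁻² = kg⁻²·m⁻⁴·s⁶·A⁴.
  Combining: lx·N⁻¹·Ω⁻² = (m⁻²·cd) · (kg⁻¹·m⁻¹·s²) · (kg⁻²·m⁻⁴·s⁶·A⁴) = kg⁻³·m⁻⁷·s⁸·A⁴·cd.
Right side:
  Ω = V/A (resistance = voltage per current),
      = kg·m²·s⁻³·A⁻².
  So Ω⁻² = kg⁻²·m⁻⁴·s⁶·A⁴.
  Gy = J/kg (absorbed dose = energy per mass),
      = m²·s⁻².
  So Gy⁻¹ = m⁻²·s².
  Pa = N/m² (pressure = force per area),
      = kg·m⁻¹·s⁻².
  lx = lm/m² (illuminance = luminous flux per area),
      = m⁻²·cd.
  N = kg·m/s² = kg·m·s⁻² (force = mass × acceleration).
  So N⁻¹ = kg⁻¹·m⁻¹·s².
  Combining: m³·Ω⁻²·Gy⁻¹·Pa·kg⁻¹·lx·N⁻¹ = m³ · (kg⁻²·m⁻⁴·s⁶·A⁴) · (m⁻²·s²) · (kg·m⁻¹·s⁻²) · kg⁻¹ · (m⁻²·cd) · (kg⁻¹·m⁻¹·s²) = kg⁻³·m⁻⁷·s⁸·A⁴·cd.
Both reduce to kg⁻³·m⁻⁷·s⁸·A⁴·cd.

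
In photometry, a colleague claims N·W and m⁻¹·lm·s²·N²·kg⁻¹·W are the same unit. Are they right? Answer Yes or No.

No

Left side:
  N = kg·m·s⁻².
  W = kg·m²·s⁻³.
  Combining: N·W = (kg·m·s⁻²) · (kg·m²·s⁻³) = kg²·m³·s⁻⁵.
Right side:
  lm = cd.
  N = kg·m·s⁻².
  So N² = kg²·m²·s⁻⁴.
  W = kg·m²·s⁻³.
  Combining: m⁻¹·lm·s²·N²·kg⁻¹·W = m⁻¹ · cd · s² · (kg²·m²·s⁻⁴) · kg⁻¹ · (kg·m²·s⁻³) = kg²·m³·s⁻⁵·cd.
Left is kg²·m³·s⁻⁵; right is kg²·m³·s⁻⁵·cd — different.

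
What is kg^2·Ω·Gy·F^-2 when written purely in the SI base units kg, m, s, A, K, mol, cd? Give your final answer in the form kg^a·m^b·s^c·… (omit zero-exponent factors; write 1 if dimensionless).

Ω = V/A (resistance = voltage per current),
    = kg·m²·s⁻³·A⁻².
Gy = J/kg (absorbed dose = energy per mass),
    = m²·s⁻².
F = C/V (capacitance = charge per voltage),
    = A·s/(kg·m²·s⁻³·A⁻¹) (substituting C and V),
    = kg⁻¹·m⁻²·s⁴·A².
So F⁻² = kg²·m⁴·s⁻⁸·A⁻⁴.
Combining: kg²·Ω·Gy·F⁻² = kg² · (kg·m²·s⁻³·A⁻²) · (m²·s⁻²) · (kg²·m⁴·s⁻⁸·A⁻⁴) = kg⁵·m⁸·s⁻¹³·A⁻⁶.

kg⁵·m⁸·s⁻¹³·A⁻⁶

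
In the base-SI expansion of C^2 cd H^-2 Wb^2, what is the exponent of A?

4

C = s·A.
So C² = s²·A².
H = kg·m²·s⁻²·A⁻².
So H⁻² = kg⁻²·m⁻⁴·s⁴·A⁴.
Wb = kg·m²·s⁻²·A⁻¹.
So Wb² = kg²·m⁴·s⁻⁴·A⁻².
Combining: C²·cd·H⁻²·Wb² = (s²·A²) · cd · (kg⁻²·m⁻⁴·s⁴·A⁴) · (kg²·m⁴·s⁻⁴·A⁻²) = s²·A⁴·cd.
The exponent of A is 4.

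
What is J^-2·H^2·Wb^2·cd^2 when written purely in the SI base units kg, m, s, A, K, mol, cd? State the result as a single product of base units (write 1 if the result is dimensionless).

J = kg·m²·s⁻².
So J⁻² = kg⁻²·m⁻⁴·s⁴.
H = kg·m²·s⁻²·A⁻².
So H² = kg²·m⁴·s⁻⁴·A⁻⁴.
Wb = kg·m²·s⁻²·A⁻¹.
So Wb² = kg²·m⁴·s⁻⁴·A⁻².
Combining: J⁻²·H²·Wb²·cd² = (kg⁻²·m⁻⁴·s⁴) · (kg²·m⁴·s⁻⁴·A⁻⁴) · (kg²·m⁴·s⁻⁴·A⁻²) · cd² = kg²·m⁴·s⁻⁴·A⁻⁶·cd².

kg²·m⁴·s⁻⁴·A⁻⁶·cd²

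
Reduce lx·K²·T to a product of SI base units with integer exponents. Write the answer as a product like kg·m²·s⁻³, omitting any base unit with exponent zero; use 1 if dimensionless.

kg·m⁻²·s⁻²·A⁻¹·K²·cd

lx = lm/m² (illuminance = luminous flux per area),
    = m⁻²·cd.
T = Wb/m² (flux density = flux per area),
    = kg·s⁻²·A⁻¹.
Combining: lx·K²·T = (m⁻²·cd) · K² · (kg·s⁻²·A⁻¹) = kg·m⁻²·s⁻²·A⁻¹·K²·cd.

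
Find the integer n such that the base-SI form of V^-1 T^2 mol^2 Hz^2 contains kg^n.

1

V = kg·m²·s⁻³·A⁻¹.
So V⁻¹ = kg⁻¹·m⁻²·s³·A.
T = kg·s⁻²·A⁻¹.
So T² = kg²·s⁻⁴·A⁻².
Hz = s⁻¹.
So Hz² = s⁻².
Combining: V⁻¹·T²·mol²·Hz² = (kg⁻¹·m⁻²·s³·A) · (kg²·s⁻⁴·A⁻²) · mol² · s⁻² = kg·m⁻²·s⁻³·A⁻¹·mol².
The exponent of kg is 1.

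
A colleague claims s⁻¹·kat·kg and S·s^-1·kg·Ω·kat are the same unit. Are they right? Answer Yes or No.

Yes

Left side:
  kat = s⁻¹·mol.
  Combining: s⁻¹·kat·kg = s⁻¹ · (s⁻¹·mol) · kg = kg·s⁻²·mol.
Right side:
  S = kg⁻¹·m⁻²·s³·A².
  Ω = kg·m²·s⁻³·A⁻².
  kat = s⁻¹·mol.
  Combining: S·s⁻¹·kg·Ω·kat = (kg⁻¹·m⁻²·s³·A²) · s⁻¹ · kg · (kg·m²·s⁻³·A⁻²) · (s⁻¹·mol) = kg·s⁻²·mol.
Both reduce to kg·s⁻²·mol.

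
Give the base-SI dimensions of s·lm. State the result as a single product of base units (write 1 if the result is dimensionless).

s·cd

lm = cd·sr = cd (luminous flux; sr is dimensionless).
Combining: s·lm = s · cd = s·cd.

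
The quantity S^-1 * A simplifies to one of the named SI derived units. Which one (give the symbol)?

V

S = 1/Ω (conductance is reciprocal resistance),
    = kg⁻¹·m⁻²·s³·A².
So S⁻¹ = kg·m²·s⁻³·A⁻².
Combining: S⁻¹·A = (kg·m²·s⁻³·A⁻²) · A = kg·m²·s⁻³·A⁻¹.
kg·m²·s⁻³·A⁻¹ is the base-SI form of the volt.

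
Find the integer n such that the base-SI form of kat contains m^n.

kat = mol/s = s⁻¹·mol (catalytic activity).
The exponent of m is 0.

0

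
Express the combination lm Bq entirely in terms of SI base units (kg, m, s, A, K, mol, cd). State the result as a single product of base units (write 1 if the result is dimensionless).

lm = cd·sr = cd (luminous flux; sr is dimensionless).
Bq = 1/s = s⁻¹ (activity is decays per second).
Combining: lm·Bq = cd · s⁻¹ = s⁻¹·cd.

s⁻¹·cd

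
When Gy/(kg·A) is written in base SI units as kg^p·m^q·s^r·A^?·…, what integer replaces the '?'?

-1

Gy = m²·s⁻².
Combining: kg⁻¹·Gy·A⁻¹ = kg⁻¹ · (m²·s⁻²) · A⁻¹ = kg⁻¹·m²·s⁻²·A⁻¹.
The exponent of A is -1.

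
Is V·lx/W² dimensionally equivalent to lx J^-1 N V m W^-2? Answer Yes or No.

Left side:
  W = kg·m²·s⁻³.
  So W⁻² = kg⁻²·m⁻⁴·s⁶.
  V = kg·m²·s⁻³·A⁻¹.
  lx = m⁻²·cd.
  Combining: W⁻²·V·lx = (kg⁻²·m⁻⁴·s⁶) · (kg·m²·s⁻³·A⁻¹) · (m⁻²·cd) = kg⁻¹·m⁻⁴·s³·A⁻¹·cd.
Right side:
  lx = m⁻²·cd.
  J = kg·m²·s⁻².
  So J⁻¹ = kg⁻¹·m⁻²·s².
  N = kg·m·s⁻².
  V = kg·m²·s⁻³·A⁻¹.
  W = kg·m²·s⁻³.
  So W⁻² = kg⁻²·m⁻⁴·s⁶.
  Combining: lx·J⁻¹·N·V·m·W⁻² = (m⁻²·cd) · (kg⁻¹·m⁻²·s²) · (kg·m·s⁻²) · (kg·m²·s⁻³·A⁻¹) · m · (kg⁻²·m⁻⁴·s⁶) = kg⁻¹·m⁻⁴·s³·A⁻¹·cd.
Both reduce to kg⁻¹·m⁻⁴·s³·A⁻¹·cd.

Yes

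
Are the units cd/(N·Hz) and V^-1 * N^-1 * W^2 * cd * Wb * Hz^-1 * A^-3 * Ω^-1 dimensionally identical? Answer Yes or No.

No

Left side:
  N = kg·m·s⁻².
  So N⁻¹ = kg⁻¹·m⁻¹·s².
  Hz = s⁻¹.
  So Hz⁻¹ = s.
  Combining: N⁻¹·cd·Hz⁻¹ = (kg⁻¹·m⁻¹·s²) · cd · s = kg⁻¹·m⁻¹·s³·cd.
Right side:
  V = W/A (potential = power per current),
      = kg·m²·s⁻³·A⁻¹.
  So V⁻¹ = kg⁻¹·m⁻²·s³·A.
  N = kg·m/s² = kg·m·s⁻² (force = mass × acceleration).
  So N⁻¹ = kg⁻¹·m⁻¹·s².
  W = J/s (power = energy per time),
      = kg·m²·s⁻³.
  So W² = kg²·m⁴·s⁻⁶.
  Wb = V·s (flux: a volt is a weber per second),
      = kg·m²·s⁻²·A⁻¹.
  Hz = 1/s = s⁻¹ (frequency is cycles per second).
  So Hz⁻¹ = s.
  Ω = V/A (resistance = voltage per current),
      = kg·m²·s⁻³·A⁻².
  So Ω⁻¹ = kg⁻¹·m⁻²·s³·A².
  Combining: V⁻¹·N⁻¹·W²·cd·Wb·Hz⁻¹·A⁻³·Ω⁻¹ = (kg⁻¹·m⁻²·s³·A) · (kg⁻¹·m⁻¹·s²) · (kg²·m⁴·s⁻⁶) · cd · (kg·m²·s⁻²·A⁻¹) · s · A⁻³ · (kg⁻¹·m⁻²·s³·A²) = m·s·A⁻¹·cd.
Left is kg⁻¹·m⁻¹·s³·cd; right is m·s·A⁻¹·cd — different.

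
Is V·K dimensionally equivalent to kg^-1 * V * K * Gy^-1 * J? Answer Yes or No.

Left side:
  V = kg·m²·s⁻³·A⁻¹.
  Combining: V·K = (kg·m²·s⁻³·A⁻¹) · K = kg·m²·s⁻³·A⁻¹·K.
Right side:
  V = kg·m²·s⁻³·A⁻¹.
  Gy = m²·s⁻².
  So Gy⁻¹ = m⁻²·s².
  J = kg·m²·s⁻².
  Combining: kg⁻¹·V·K·Gy⁻¹·J = kg⁻¹ · (kg·m²·s⁻³·A⁻¹) · K · (m⁻²·s²) · (kg·m²·s⁻²) = kg·m²·s⁻³·A⁻¹·K.
Both reduce to kg·m²·s⁻³·A⁻¹·K.

Yes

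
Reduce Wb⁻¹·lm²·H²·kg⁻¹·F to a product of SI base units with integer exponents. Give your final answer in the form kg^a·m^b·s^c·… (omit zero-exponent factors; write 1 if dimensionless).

kg⁻¹·s²·A⁻¹·cd²

Wb = V·s (flux: a volt is a weber per second),
    = kg·m²·s⁻²·A⁻¹.
So Wb⁻¹ = kg⁻¹·m⁻²·s²·A.
lm = cd·sr = cd (luminous flux; sr is dimensionless).
So lm² = cd².
H = Wb/A (inductance = flux per current),
    = kg·m²·s⁻²·A⁻².
So H² = kg²·m⁴·s⁻⁴·A⁻⁴.
F = C/V (capacitance = charge per voltage),
    = A·s/(kg·m²·s⁻³·A⁻¹) (substituting C and V),
    = kg⁻¹·m⁻²·s⁴·A².
Combining: Wb⁻¹·lm²·H²·kg⁻¹·F = (kg⁻¹·m⁻²·s²·A) · cd² · (kg²·m⁴·s⁻⁴·A⁻⁴) · kg⁻¹ · (kg⁻¹·m⁻²·s⁴·A²) = kg⁻¹·s²·A⁻¹·cd².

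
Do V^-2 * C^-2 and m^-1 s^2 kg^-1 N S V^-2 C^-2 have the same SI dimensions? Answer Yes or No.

Left side:
  V = W/A (potential = power per current),
      = kg·m²·s⁻³·A⁻¹.
  So V⁻² = kg⁻²·m⁻⁴·s⁶·A².
  C = A·s = s·A (charge = current × time).
  So C⁻² = s⁻²·A⁻².
  Combining: V⁻²·C⁻² = (kg⁻²·m⁻⁴·s⁶·A²) · (s⁻²·A⁻²) = kg⁻²·m⁻⁴·s⁴.
Right side:
  N = kg·m/s² = kg·m·s⁻² (force = mass × acceleration).
  S = 1/Ω (conductance is reciprocal resistance),
      = kg⁻¹·m⁻²·s³·A².
  V = W/A (potential = power per current),
      = kg·m²·s⁻³·A⁻¹.
  So V⁻² = kg⁻²·m⁻⁴·s⁶·A².
  C = A·s = s·A (charge = current × time).
  So C⁻² = s⁻²·A⁻².
  Combining: m⁻¹·s²·kg⁻¹·N·S·V⁻²·C⁻² = m⁻¹ · s² · kg⁻¹ · (kg·m·s⁻²) · (kg⁻¹·m⁻²·s³·A²) · (kg⁻²·m⁻⁴·s⁶·A²) · (s⁻²·A⁻²) = kg⁻³·m⁻⁶·s⁷·A².
Left is kg⁻²·m⁻⁴·s⁴; right is kg⁻³·m⁻⁶·s⁷·A² — different.

No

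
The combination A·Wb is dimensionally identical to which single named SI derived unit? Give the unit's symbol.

Wb = V·s (flux: a volt is a weber per second),
    = kg·m²·s⁻²·A⁻¹.
Combining: A·Wb = A · (kg·m²·s⁻²·A⁻¹) = kg·m²·s⁻².
kg·m²·s⁻² is the base-SI form of the joule.

J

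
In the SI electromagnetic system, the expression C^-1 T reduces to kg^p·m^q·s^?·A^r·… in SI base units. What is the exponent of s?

-3

C = A·s = s·A (charge = current × time).
So C⁻¹ = s⁻¹·A⁻¹.
T = Wb/m² (flux density = flux per area),
    = kg·s⁻²·A⁻¹.
Combining: C⁻¹·T = (s⁻¹·A⁻¹) · (kg·s⁻²·A⁻¹) = kg·s⁻³·A⁻².
The exponent of s is -3.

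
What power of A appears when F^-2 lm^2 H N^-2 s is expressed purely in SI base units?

-6

F = C/V (capacitance = charge per voltage),
    = A·s/(kg·m²·s⁻³·A⁻¹) (substituting C and V),
    = kg⁻¹·m⁻²·s⁴·A².
So F⁻² = kg²·m⁴·s⁻⁸·A⁻⁴.
lm = cd·sr = cd (luminous flux; sr is dimensionless).
So lm² = cd².
H = Wb/A (inductance = flux per current),
    = kg·m²·s⁻²·A⁻².
N = kg·m/s² = kg·m·s⁻² (force = mass × acceleration).
So N⁻² = kg⁻²·m⁻²·s⁴.
Combining: F⁻²·lm²·H·N⁻²·s = (kg²·m⁴·s⁻⁸·A⁻⁴) · cd² · (kg·m²·s⁻²·A⁻²) · (kg⁻²·m⁻²·s⁴) · s = kg·m⁴·s⁻⁵·A⁻⁶·cd².
The exponent of A is -6.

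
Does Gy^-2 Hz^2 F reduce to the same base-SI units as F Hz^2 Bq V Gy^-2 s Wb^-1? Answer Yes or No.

No

Left side:
  Gy = J/kg (absorbed dose = energy per mass),
      = m²·s⁻².
  So Gy⁻² = m⁻⁴·s⁴.
  Hz = 1/s = s⁻¹ (frequency is cycles per second).
  So Hz² = s⁻².
  F = C/V (capacitance = charge per voltage),
      = A·s/(kg·m²·s⁻³·A⁻¹) (substituting C and V),
      = kg⁻¹·m⁻²·s⁴·A².
  Combining: Gy⁻²·Hz²·F = (m⁻⁴·s⁴) · s⁻² · (kg⁻¹·m⁻²·s⁴·A²) = kg⁻¹·m⁻⁶·s⁶·A².
Right side:
  F = kg⁻¹·m⁻²·s⁴·A².
  Hz = s⁻¹.
  So Hz² = s⁻².
  Bq = s⁻¹.
  V = kg·m²·s⁻³·A⁻¹.
  Gy = m²·s⁻².
  So Gy⁻² = m⁻⁴·s⁴.
  Wb = kg·m²·s⁻²·A⁻¹.
  So Wb⁻¹ = kg⁻¹·m⁻²·s²·A.
  Combining: F·Hz²·Bq·V·Gy⁻²·s·Wb⁻¹ = (kg⁻¹·m⁻²·s⁴·A²) · s⁻² · s⁻¹ · (kg·m²·s⁻³·A⁻¹) · (m⁻⁴·s⁴) · s · (kg⁻¹·m⁻²·s²·A) = kg⁻¹·m⁻⁶·s⁵·A².
Left is kg⁻¹·m⁻⁶·s⁶·A²; right is kg⁻¹·m⁻⁶·s⁵·A² — different.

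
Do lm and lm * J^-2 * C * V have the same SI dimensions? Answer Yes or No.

No

Left side:
  lm = cd·sr = cd (luminous flux; sr is dimensionless).
Right side:
  lm = cd·sr = cd (luminous flux; sr is dimensionless).
  J = N·m (work = force × distance),
      = kg·m²·s⁻².
  So J⁻² = kg⁻²·m⁻⁴·s⁴.
  C = A·s = s·A (charge = current × time).
  V = W/A (potential = power per current),
      = kg·m²·s⁻³·A⁻¹.
  Combining: lm·J⁻²·C·V = cd · (kg⁻²·m⁻⁴·s⁴) · (s·A) · (kg·m²·s⁻³·A⁻¹) = kg⁻¹·m⁻²·s²·cd.
Left is cd; right is kg⁻¹·m⁻²·s²·cd — different.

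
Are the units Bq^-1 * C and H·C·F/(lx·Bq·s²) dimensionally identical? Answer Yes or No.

No

Left side:
  Bq = 1/s = s⁻¹ (activity is decays per second).
  So Bq⁻¹ = s.
  C = A·s = s·A (charge = current × time).
  Combining: Bq⁻¹·C = s · (s·A) = s²·A.
Right side:
  lx = lm/m² (illuminance = luminous flux per area),
      = m⁻²·cd.
  So lx⁻¹ = m²·cd⁻¹.
  H = Wb/A (inductance = flux per current),
      = kg·m²·s⁻²·A⁻².
  C = A·s = s·A (charge = current × time).
  F = C/V (capacitance = charge per voltage),
      = A·s/(kg·m²·s⁻³·A⁻¹) (substituting C and V),
      = kg⁻¹·m⁻²·s⁴·A².
  Bq = 1/s = s⁻¹ (activity is decays per second).
  So Bq⁻¹ = s.
  Combining: lx⁻¹·H·C·F·Bq⁻¹·s⁻² = (m²·cd⁻¹) · (kg·m²·s⁻²·A⁻²) · (s·A) · (kg⁻¹·m⁻²·s⁴·A²) · s · s⁻² = m²·s²·A·cd⁻¹.
Left is s²·A; right is m²·s²·A·cd⁻¹ — different.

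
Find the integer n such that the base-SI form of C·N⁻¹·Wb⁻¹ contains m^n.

C = A·s = s·A (charge = current × time).
N = kg·m/s² = kg·m·s⁻² (force = mass × acceleration).
So N⁻¹ = kg⁻¹·m⁻¹·s².
Wb = V·s (flux: a volt is a weber per second),
    = kg·m²·s⁻²·A⁻¹.
So Wb⁻¹ = kg⁻¹·m⁻²·s²·A.
Combining: C·N⁻¹·Wb⁻¹ = (s·A) · (kg⁻¹·m⁻¹·s²) · (kg⁻¹·m⁻²·s²·A) = kg⁻²·m⁻³·s⁵·A².
The exponent of m is -3.

-3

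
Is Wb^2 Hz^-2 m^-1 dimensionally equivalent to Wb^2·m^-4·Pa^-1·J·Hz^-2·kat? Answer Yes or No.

No

Left side:
  Wb = V·s (flux: a volt is a weber per second),
      = kg·m²·s⁻²·A⁻¹.
  So Wb² = kg²·m⁴·s⁻⁴·A⁻².
  Hz = 1/s = s⁻¹ (frequency is cycles per second).
  So Hz⁻² = s².
  Combining: Wb²·Hz⁻²·m⁻¹ = (kg²·m⁴·s⁻⁴·A⁻²) · s² · m⁻¹ = kg²·m³·s⁻²·A⁻².
Right side:
  Wb = kg·m²·s⁻²·A⁻¹.
  So Wb² = kg²·m⁴·s⁻⁴·A⁻².
  Pa = kg·m⁻¹·s⁻².
  So Pa⁻¹ = kg⁻¹·m·s².
  J = kg·m²·s⁻².
  Hz = s⁻¹.
  So Hz⁻² = s².
  kat = s⁻¹·mol.
  Combining: Wb²·m⁻⁴·Pa⁻¹·J·Hz⁻²·kat = (kg²·m⁴·s⁻⁴·A⁻²) · m⁻⁴ · (kg⁻¹·m·s²) · (kg·m²·s⁻²) · s² · (s⁻¹·mol) = kg²·m³·s⁻³·A⁻²·mol.
Left is kg²·m³·s⁻²·A⁻²; right is kg²·m³·s⁻³·A⁻²·mol — different.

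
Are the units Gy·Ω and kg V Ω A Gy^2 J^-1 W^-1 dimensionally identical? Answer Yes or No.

Left side:
  Gy = m²·s⁻².
  Ω = kg·m²·s⁻³·A⁻².
  Combining: Gy·Ω = (m²·s⁻²) · (kg·m²·s⁻³·A⁻²) = kg·m⁴·s⁻⁵·A⁻².
Right side:
  V = kg·m²·s⁻³·A⁻¹.
  Ω = kg·m²·s⁻³·A⁻².
  Gy = m²·s⁻².
  So Gy² = m⁴·s⁻⁴.
  J = kg·m²·s⁻².
  So J⁻¹ = kg⁻¹·m⁻²·s².
  W = kg·m²·s⁻³.
  So W⁻¹ = kg⁻¹·m⁻²·s³.
  Combining: kg·V·Ω·A·Gy²·J⁻¹·W⁻¹ = kg · (kg·m²·s⁻³·A⁻¹) · (kg·m²·s⁻³·A⁻²) · A · (m⁴·s⁻⁴) · (kg⁻¹·m⁻²·s²) · (kg⁻¹·m⁻²·s³) = kg·m⁴·s⁻⁵·A⁻².
Both reduce to kg·m⁴·s⁻⁵·A⁻².

Yes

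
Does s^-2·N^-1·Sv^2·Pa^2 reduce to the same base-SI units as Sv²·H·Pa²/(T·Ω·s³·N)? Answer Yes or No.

Left side:
  N = kg·m/s² = kg·m·s⁻² (force = mass × acceleration).
  So N⁻¹ = kg⁻¹·m⁻¹·s².
  Sv = J/kg (equivalent dose = energy per mass),
      = m²·s⁻².
  So Sv² = m⁴·s⁻⁴.
  Pa = N/m² (pressure = force per area),
      = kg·m⁻¹·s⁻².
  So Pa² = kg²·m⁻²·s⁻⁴.
  Combining: s⁻²·N⁻¹·Sv²·Pa² = s⁻² · (kg⁻¹·m⁻¹·s²) · (m⁴·s⁻⁴) · (kg²·m⁻²·s⁻⁴) = kg·m·s⁻⁸.
Right side:
  T = kg·s⁻²·A⁻¹.
  So T⁻¹ = kg⁻¹·s²·A.
  Ω = kg·m²·s⁻³·A⁻².
  So Ω⁻¹ = kg⁻¹·m⁻²·s³·A².
  Sv = m²·s⁻².
  So Sv² = m⁴·s⁻⁴.
  N = kg·m·s⁻².
  So N⁻¹ = kg⁻¹·m⁻¹·s².
  H = kg·m²·s⁻²·A⁻².
  Pa = kg·m⁻¹·s⁻².
  So Pa² = kg²·m⁻²·s⁻⁴.
  Combining: T⁻¹·Ω⁻¹·s⁻³·Sv²·N⁻¹·H·Pa² = (kg⁻¹·s²·A) · (kg⁻¹·m⁻²·s³·A²) · s⁻³ · (m⁴·s⁻⁴) · (kg⁻¹·m⁻¹·s²) · (kg·m²·s⁻²·A⁻²) · (kg²·m⁻²·s⁻⁴) = m·s⁻⁶·A.
Left is kg·m·s⁻⁸; right is m·s⁻⁶·A — different.

No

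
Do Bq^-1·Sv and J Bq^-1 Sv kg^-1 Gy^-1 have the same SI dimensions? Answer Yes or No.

Yes

Left side:
  Bq = s⁻¹.
  So Bq⁻¹ = s.
  Sv = m²·s⁻².
  Combining: Bq⁻¹·Sv = s · (m²·s⁻²) = m²·s⁻¹.
Right side:
  J = N·m (work = force × distance),
      = kg·m²·s⁻².
  Bq = 1/s = s⁻¹ (activity is decays per second).
  So Bq⁻¹ = s.
  Sv = J/kg (equivalent dose = energy per mass),
      = m²·s⁻².
  Gy = J/kg (absorbed dose = energy per mass),
      = m²·s⁻².
  So Gy⁻¹ = m⁻²·s².
  Combining: J·Bq⁻¹·Sv·kg⁻¹·Gy⁻¹ = (kg·m²·s⁻²) · s · (m²·s⁻²) · kg⁻¹ · (m⁻²·s²) = m²·s⁻¹.
Both reduce to m²·s⁻¹.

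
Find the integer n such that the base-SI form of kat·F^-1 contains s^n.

kat = mol/s = s⁻¹·mol (catalytic activity).
F = C/V (capacitance = charge per voltage),
    = A·s/(kg·m²·s⁻³·A⁻¹) (substituting C and V),
    = kg⁻¹·m⁻²·s⁴·A².
So F⁻¹ = kg·m²·s⁻⁴·A⁻².
Combining: kat·F⁻¹ = (s⁻¹·mol) · (kg·m²·s⁻⁴·A⁻²) = kg·m²·s⁻⁵·A⁻²·mol.
The exponent of s is -5.

-5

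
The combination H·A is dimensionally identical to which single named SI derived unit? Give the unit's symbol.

H = Wb/A (inductance = flux per current),
    = kg·m²·s⁻²·A⁻².
Combining: H·A = (kg·m²·s⁻²·A⁻²) · A = kg·m²·s⁻²·A⁻¹.
kg·m²·s⁻²·A⁻¹ is the base-SI form of the weber.

Wb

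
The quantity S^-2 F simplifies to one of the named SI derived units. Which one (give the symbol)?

S = kg⁻¹·m⁻²·s³·A².
So S⁻² = kg²·m⁴·s⁻⁶·A⁻⁴.
F = kg⁻¹·m⁻²·s⁴·A².
Combining: S⁻²·F = (kg²·m⁴·s⁻⁶·A⁻⁴) · (kg⁻¹·m⁻²·s⁴·A²) = kg·m²·s⁻²·A⁻².
kg·m²·s⁻²·A⁻² is the base-SI form of the henry.

H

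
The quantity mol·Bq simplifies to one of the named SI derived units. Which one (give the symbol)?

Bq = 1/s = s⁻¹ (activity is decays per second).
Combining: mol·Bq = mol · s⁻¹ = s⁻¹·mol.
s⁻¹·mol is the base-SI form of the katal.

kat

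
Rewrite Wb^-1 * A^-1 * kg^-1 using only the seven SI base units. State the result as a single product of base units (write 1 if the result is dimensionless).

Wb = kg·m²·s⁻²·A⁻¹.
So Wb⁻¹ = kg⁻¹·m⁻²·s²·A.
Combining: Wb⁻¹·A⁻¹·kg⁻¹ = (kg⁻¹·m⁻²·s²·A) · A⁻¹ · kg⁻¹ = kg⁻²·m⁻²·s².

kg⁻²·m⁻²·s²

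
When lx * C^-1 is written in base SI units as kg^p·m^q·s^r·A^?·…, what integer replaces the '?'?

lx = lm/m² (illuminance = luminous flux per area),
    = m⁻²·cd.
C = A·s = s·A (charge = current × time).
So C⁻¹ = s⁻¹·A⁻¹.
Combining: lx·C⁻¹ = (m⁻²·cd) · (s⁻¹·A⁻¹) = m⁻²·s⁻¹·A⁻¹·cd.
The exponent of A is -1.

-1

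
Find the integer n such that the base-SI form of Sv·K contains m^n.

2

Sv = m²·s⁻².
Combining: Sv·K = (m²·s⁻²) · K = m²·s⁻²·K.
The exponent of m is 2.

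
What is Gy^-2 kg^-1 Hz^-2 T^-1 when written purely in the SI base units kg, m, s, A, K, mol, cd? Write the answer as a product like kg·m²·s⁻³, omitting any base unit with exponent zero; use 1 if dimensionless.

Gy = J/kg (absorbed dose = energy per mass),
    = m²·s⁻².
So Gy⁻² = m⁻⁴·s⁴.
Hz = 1/s = s⁻¹ (frequency is cycles per second).
So Hz⁻² = s².
T = Wb/m² (flux density = flux per area),
    = kg·s⁻²·A⁻¹.
So T⁻¹ = kg⁻¹·s²·A.
Combining: Gy⁻²·kg⁻¹·Hz⁻²·T⁻¹ = (m⁻⁴·s⁴) · kg⁻¹ · s² · (kg⁻¹·s²·A) = kg⁻²·m⁻⁴·s⁸·A.

kg⁻²·m⁻⁴·s⁸·A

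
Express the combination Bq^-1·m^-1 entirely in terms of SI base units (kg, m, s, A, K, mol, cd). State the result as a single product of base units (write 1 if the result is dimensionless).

m⁻¹·s

Bq = 1/s = s⁻¹ (activity is decays per second).
So Bq⁻¹ = s.
Combining: Bq⁻¹·m⁻¹ = s · m⁻¹ = m⁻¹·s.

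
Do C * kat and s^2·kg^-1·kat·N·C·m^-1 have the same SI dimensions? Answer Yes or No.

Yes

Left side:
  C = s·A.
  kat = s⁻¹·mol.
  Combining: C·kat = (s·A) · (s⁻¹·mol) = A·mol.
Right side:
  kat = mol/s = s⁻¹·mol (catalytic activity).
  N = kg·m/s² = kg·m·s⁻² (force = mass × acceleration).
  C = A·s = s·A (charge = current × time).
  Combining: s²·kg⁻¹·kat·N·C·m⁻¹ = s² · kg⁻¹ · (s⁻¹·mol) · (kg·m·s⁻²) · (s·A) · m⁻¹ = A·mol.
Both reduce to A·mol.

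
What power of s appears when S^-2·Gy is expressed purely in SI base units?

-8

S = kg⁻¹·m⁻²·s³·A².
So S⁻² = kg²·m⁴·s⁻⁶·A⁻⁴.
Gy = m²·s⁻².
Combining: S⁻²·Gy = (kg²·m⁴·s⁻⁶·A⁻⁴) · (m²·s⁻²) = kg²·m⁶·s⁻⁸·A⁻⁴.
The exponent of s is -8.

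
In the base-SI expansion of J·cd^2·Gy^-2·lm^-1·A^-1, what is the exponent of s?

2

J = N·m (work = force × distance),
    = kg·m²·s⁻².
Gy = J/kg (absorbed dose = energy per mass),
    = m²·s⁻².
So Gy⁻² = m⁻⁴·s⁴.
lm = cd·sr = cd (luminous flux; sr is dimensionless).
So lm⁻¹ = cd⁻¹.
Combining: J·cd²·Gy⁻²·lm⁻¹·A⁻¹ = (kg·m²·s⁻²) · cd² · (m⁻⁴·s⁴) · cd⁻¹ · A⁻¹ = kg·m⁻²·s²·A⁻¹·cd.
The exponent of s is 2.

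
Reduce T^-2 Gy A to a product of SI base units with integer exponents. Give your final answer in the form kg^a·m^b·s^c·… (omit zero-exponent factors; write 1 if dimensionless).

T = kg·s⁻²·A⁻¹.
So T⁻² = kg⁻²·s⁴·A².
Gy = m²·s⁻².
Combining: T⁻²·Gy·A = (kg⁻²·s⁴·A²) · (m²·s⁻²) · A = kg⁻²·m²·s²·A³.

kg⁻²·m²·s²·A³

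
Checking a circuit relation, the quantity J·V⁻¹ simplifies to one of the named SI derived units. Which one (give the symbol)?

C

J = N·m (work = force × distance),
    = kg·m²·s⁻².
V = W/A (potential = power per current),
    = kg·m²·s⁻³·A⁻¹.
So V⁻¹ = kg⁻¹·m⁻²·s³·A.
Combining: J·V⁻¹ = (kg·m²·s⁻²) · (kg⁻¹·m⁻²·s³·A) = s·A.
s·A is the base-SI form of the coulomb.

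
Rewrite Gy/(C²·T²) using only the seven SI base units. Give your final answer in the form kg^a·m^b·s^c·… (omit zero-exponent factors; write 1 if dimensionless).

C = A·s = s·A (charge = current × time).
So C⁻² = s⁻²·A⁻².
T = Wb/m² (flux density = flux per area),
    = kg·s⁻²·A⁻¹.
So T⁻² = kg⁻²·s⁴·A².
Gy = J/kg (absorbed dose = energy per mass),
    = m²·s⁻².
Combining: C⁻²·T⁻²·Gy = (s⁻²·A⁻²) · (kg⁻²·s⁴·A²) · (m²·s⁻²) = kg⁻²·m².

kg⁻²·m²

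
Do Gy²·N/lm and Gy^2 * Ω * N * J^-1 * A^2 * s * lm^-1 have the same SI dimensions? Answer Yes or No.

Left side:
  Gy = J/kg (absorbed dose = energy per mass),
      = m²·s⁻².
  So Gy² = m⁴·s⁻⁴.
  lm = cd·sr = cd (luminous flux; sr is dimensionless).
  So lm⁻¹ = cd⁻¹.
  N = kg·m/s² = kg·m·s⁻² (force = mass × acceleration).
  Combining: Gy²·lm⁻¹·N = (m⁴·s⁻⁴) · cd⁻¹ · (kg·m·s⁻²) = kg·m⁵·s⁻⁶·cd⁻¹.
Right side:
  Gy = J/kg (absorbed dose = energy per mass),
      = m²·s⁻².
  So Gy² = m⁴·s⁻⁴.
  Ω = V/A (resistance = voltage per current),
      = kg·m²·s⁻³·A⁻².
  N = kg·m/s² = kg·m·s⁻² (force = mass × acceleration).
  J = N·m (work = force × distance),
      = kg·m²·s⁻².
  So J⁻¹ = kg⁻¹·m⁻²·s².
  lm = cd·sr = cd (luminous flux; sr is dimensionless).
  So lm⁻¹ = cd⁻¹.
  Combining: Gy²·Ω·N·J⁻¹·A²·s·lm⁻¹ = (m⁴·s⁻⁴) · (kg·m²·s⁻³·A⁻²) · (kg·m·s⁻²) · (kg⁻¹·m⁻²·s²) · A² · s · cd⁻¹ = kg·m⁵·s⁻⁶·cd⁻¹.
Both reduce to kg·m⁵·s⁻⁶·cd⁻¹.

Yes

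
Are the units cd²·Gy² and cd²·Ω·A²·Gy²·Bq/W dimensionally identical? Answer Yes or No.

Left side:
  Gy = J/kg (absorbed dose = energy per mass),
      = m²·s⁻².
  So Gy² = m⁴·s⁻⁴.
  Combining: cd²·Gy² = cd² · (m⁴·s⁻⁴) = m⁴·s⁻⁴·cd².
Right side:
  W = J/s (power = energy per time),
      = kg·m²·s⁻³.
  So W⁻¹ = kg⁻¹·m⁻²·s³.
  Ω = V/A (resistance = voltage per current),
      = kg·m²·s⁻³·A⁻².
  Gy = J/kg (absorbed dose = energy per mass),
      = m²·s⁻².
  So Gy² = m⁴·s⁻⁴.
  Bq = 1/s = s⁻¹ (activity is decays per second).
  Combining: cd²·W⁻¹·Ω·A²·Gy²·Bq = cd² · (kg⁻¹·m⁻²·s³) · (kg·m²·s⁻³·A⁻²) · A² · (m⁴·s⁻⁴) · s⁻¹ = m⁴·s⁻⁵·cd².
Left is m⁴·s⁻⁴·cd²; right is m⁴·s⁻⁵·cd² — different.

No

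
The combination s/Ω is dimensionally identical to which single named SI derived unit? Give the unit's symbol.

Ω = kg·m²·s⁻³·A⁻².
So Ω⁻¹ = kg⁻¹·m⁻²·s³·A².
Combining: Ω⁻¹·s = (kg⁻¹·m⁻²·s³·A²) · s = kg⁻¹·m⁻²·s⁴·A².
kg⁻¹·m⁻²·s⁴·A² is the base-SI form of the farad.

F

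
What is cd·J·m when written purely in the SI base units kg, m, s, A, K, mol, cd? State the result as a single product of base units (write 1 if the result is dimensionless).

J = N·m (work = force × distance),
    = kg·m²·s⁻².
Combining: cd·J·m = cd · (kg·m²·s⁻²) · m = kg·m³·s⁻²·cd.

kg·m³·s⁻²·cd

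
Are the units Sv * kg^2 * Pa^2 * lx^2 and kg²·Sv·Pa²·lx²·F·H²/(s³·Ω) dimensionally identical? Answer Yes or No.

Yes

Left side:
  Sv = J/kg (equivalent dose = energy per mass),
      = m²·s⁻².
  Pa = N/m² (pressure = force per area),
      = kg·m⁻¹·s⁻².
  So Pa² = kg²·m⁻²·s⁻⁴.
  lx = lm/m² (illuminance = luminous flux per area),
      = m⁻²·cd.
  So lx² = m⁻⁴·cd².
  Combining: Sv·kg²·Pa²·lx² = (m²·s⁻²) · kg² · (kg²·m⁻²·s⁻⁴) · (m⁻⁴·cd²) = kg⁴·m⁻⁴·s⁻⁶·cd².
Right side:
  Sv = J/kg (equivalent dose = energy per mass),
      = m²·s⁻².
  Pa = N/m² (pressure = force per area),
      = kg·m⁻¹·s⁻².
  So Pa² = kg²·m⁻²·s⁻⁴.
  lx = lm/m² (illuminance = luminous flux per area),
      = m⁻²·cd.
  So lx² = m⁻⁴·cd².
  Ω = V/A (resistance = voltage per current),
      = kg·m²·s⁻³·A⁻².
  So Ω⁻¹ = kg⁻¹·m⁻²·s³·A².
  F = C/V (capacitance = charge per voltage),
      = A·s/(kg·m²·s⁻³·A⁻¹) (substituting C and V),
      = kg⁻¹·m⁻²·s⁴·A².
  H = Wb/A (inductance = flux per current),
      = kg·m²·s⁻²·A⁻².
  So H² = kg²·m⁴·s⁻⁴·A⁻⁴.
  Combining: kg²·s⁻³·Sv·Pa²·lx²·Ω⁻¹·F·H² = kg² · s⁻³ · (m²·s⁻²) · (kg²·m⁻²·s⁻⁴) · (m⁻⁴·cd²) · (kg⁻¹·m⁻²·s³·A²) · (kg⁻¹·m⁻²·s⁴·A²) · (kg²·m⁴·s⁻⁴·A⁻⁴) = kg⁴·m⁻⁴·s⁻⁶·cd².
Both reduce to kg⁴·m⁻⁴·s⁻⁶·cd².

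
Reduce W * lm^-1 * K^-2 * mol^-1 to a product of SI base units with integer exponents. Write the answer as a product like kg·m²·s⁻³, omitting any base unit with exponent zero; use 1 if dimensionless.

kg·m²·s⁻³·K⁻²·mol⁻¹·cd⁻¹

W = kg·m²·s⁻³.
lm = cd.
So lm⁻¹ = cd⁻¹.
Combining: W·lm⁻¹·K⁻²·mol⁻¹ = (kg·m²·s⁻³) · cd⁻¹ · K⁻² · mol⁻¹ = kg·m²·s⁻³·K⁻²·mol⁻¹·cd⁻¹.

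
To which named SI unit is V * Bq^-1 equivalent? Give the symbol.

Wb

V = W/A (potential = power per current),
    = kg·m²·s⁻³·A⁻¹.
Bq = 1/s = s⁻¹ (activity is decays per second).
So Bq⁻¹ = s.
Combining: V·Bq⁻¹ = (kg·m²·s⁻³·A⁻¹) · s = kg·m²·s⁻²·A⁻¹.
kg·m²·s⁻²·A⁻¹ is the base-SI form of the weber.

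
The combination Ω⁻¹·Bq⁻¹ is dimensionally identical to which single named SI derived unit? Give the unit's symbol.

F

Ω = V/A (resistance = voltage per current),
    = kg·m²·s⁻³·A⁻².
So Ω⁻¹ = kg⁻¹·m⁻²·s³·A².
Bq = 1/s = s⁻¹ (activity is decays per second).
So Bq⁻¹ = s.
Combining: Ω⁻¹·Bq⁻¹ = (kg⁻¹·m⁻²·s³·A²) · s = kg⁻¹·m⁻²·s⁴·A².
kg⁻¹·m⁻²·s⁴·A² is the base-SI form of the farad.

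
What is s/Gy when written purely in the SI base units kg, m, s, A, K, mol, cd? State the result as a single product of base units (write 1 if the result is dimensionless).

m⁻²·s³

Gy = J/kg (absorbed dose = energy per mass),
    = m²·s⁻².
So Gy⁻¹ = m⁻²·s².
Combining: s·Gy⁻¹ = s · (m⁻²·s²) = m⁻²·s³.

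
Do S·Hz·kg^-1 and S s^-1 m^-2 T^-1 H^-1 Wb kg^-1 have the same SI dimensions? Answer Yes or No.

No

Left side:
  S = 1/Ω (conductance is reciprocal resistance),
      = kg⁻¹·m⁻²·s³·A².
  Hz = 1/s = s⁻¹ (frequency is cycles per second).
  Combining: S·Hz·kg⁻¹ = (kg⁻¹·m⁻²·s³·A²) · s⁻¹ · kg⁻¹ = kg⁻²·m⁻²·s²·A².
Right side:
  S = kg⁻¹·m⁻²·s³·A².
  T = kg·s⁻²·A⁻¹.
  So T⁻¹ = kg⁻¹·s²·A.
  H = kg·m²·s⁻²·A⁻².
  So H⁻¹ = kg⁻¹·m⁻²·s²·A².
  Wb = kg·m²·s⁻²·A⁻¹.
  Combining: S·s⁻¹·m⁻²·T⁻¹·H⁻¹·Wb·kg⁻¹ = (kg⁻¹·m⁻²·s³·A²) · s⁻¹ · m⁻² · (kg⁻¹·s²·A) · (kg⁻¹·m⁻²·s²·A²) · (kg·m²·s⁻²·A⁻¹) · kg⁻¹ = kg⁻³·m⁻⁴·s⁴·A⁴.
Left is kg⁻²·m⁻²·s²·A²; right is kg⁻³·m⁻⁴·s⁴·A⁴ — different.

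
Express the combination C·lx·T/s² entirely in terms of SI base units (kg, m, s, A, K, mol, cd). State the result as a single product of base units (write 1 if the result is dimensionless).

C = A·s = s·A (charge = current × time).
lx = lm/m² (illuminance = luminous flux per area),
    = m⁻²·cd.
T = Wb/m² (flux density = flux per area),
    = kg·s⁻²·A⁻¹.
Combining: C·lx·T·s⁻² = (s·A) · (m⁻²·cd) · (kg·s⁻²·A⁻¹) · s⁻² = kg·m⁻²·s⁻³·cd.

kg·m⁻²·s⁻³·cd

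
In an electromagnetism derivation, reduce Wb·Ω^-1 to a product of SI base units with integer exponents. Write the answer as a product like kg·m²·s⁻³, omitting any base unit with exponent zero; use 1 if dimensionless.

Wb = V·s (flux: a volt is a weber per second),
    = kg·m²·s⁻²·A⁻¹.
Ω = V/A (resistance = voltage per current),
    = kg·m²·s⁻³·A⁻².
So Ω⁻¹ = kg⁻¹·m⁻²·s³·A².
Combining: Wb·Ω⁻¹ = (kg·m²·s⁻²·A⁻¹) · (kg⁻¹·m⁻²·s³·A²) = s·A.

s·A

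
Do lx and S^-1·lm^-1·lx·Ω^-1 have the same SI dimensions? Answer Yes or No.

Left side:
  lx = lm/m² (illuminance = luminous flux per area),
      = m⁻²·cd.
Right side:
  S = 1/Ω (conductance is reciprocal resistance),
      = kg⁻¹·m⁻²·s³·A².
  So S⁻¹ = kg·m²·s⁻³·A⁻².
  lm = cd·sr = cd (luminous flux; sr is dimensionless).
  So lm⁻¹ = cd⁻¹.
  lx = lm/m² (illuminance = luminous flux per area),
      = m⁻²·cd.
  Ω = V/A (resistance = voltage per current),
      = kg·m²·s⁻³·A⁻².
  So Ω⁻¹ = kg⁻¹·m⁻²·s³·A².
  Combining: S⁻¹·lm⁻¹·lx·Ω⁻¹ = (kg·m²·s⁻³·A⁻²) · cd⁻¹ · (m⁻²·cd) · (kg⁻¹·m⁻²·s³·A²) = m⁻².
Left is m⁻²·cd; right is m⁻² — different.

No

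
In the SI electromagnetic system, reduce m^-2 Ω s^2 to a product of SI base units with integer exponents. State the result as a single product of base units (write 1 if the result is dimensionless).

Ω = kg·m²·s⁻³·A⁻².
Combining: m⁻²·Ω·s² = m⁻² · (kg·m²·s⁻³·A⁻²) · s² = kg·s⁻¹·A⁻².

kg·s⁻¹·A⁻²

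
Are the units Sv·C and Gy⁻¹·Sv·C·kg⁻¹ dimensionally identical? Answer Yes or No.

No

Left side:
  Sv = J/kg (equivalent dose = energy per mass),
      = m²·s⁻².
  C = A·s = s·A (charge = current × time).
  Combining: Sv·C = (m²·s⁻²) · (s·A) = m²·s⁻¹·A.
Right side:
  Gy = m²·s⁻².
  So Gy⁻¹ = m⁻²·s².
  Sv = m²·s⁻².
  C = s·A.
  Combining: Gy⁻¹·Sv·C·kg⁻¹ = (m⁻²·s²) · (m²·s⁻²) · (s·A) · kg⁻¹ = kg⁻¹·s·A.
Left is m²·s⁻¹·A; right is kg⁻¹·s·A — different.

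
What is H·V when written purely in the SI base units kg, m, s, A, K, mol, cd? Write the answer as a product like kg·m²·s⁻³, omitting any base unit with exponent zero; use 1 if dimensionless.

H = kg·m²·s⁻²·A⁻².
V = kg·m²·s⁻³·A⁻¹.
Combining: H·V = (kg·m²·s⁻²·A⁻²) · (kg·m²·s⁻³·A⁻¹) = kg²·m⁴·s⁻⁵·A⁻³.

kg²·m⁴·s⁻⁵·A⁻³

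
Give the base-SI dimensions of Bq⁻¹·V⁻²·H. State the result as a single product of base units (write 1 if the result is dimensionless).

kg⁻¹·m⁻²·s⁵

Bq = 1/s = s⁻¹ (activity is decays per second).
So Bq⁻¹ = s.
V = W/A (potential = power per current),
    = kg·m²·s⁻³·A⁻¹.
So V⁻² = kg⁻²·m⁻⁴·s⁶·A².
H = Wb/A (inductance = flux per current),
    = kg·m²·s⁻²·A⁻².
Combining: Bq⁻¹·V⁻²·H = s · (kg⁻²·m⁻⁴·s⁶·A²) · (kg·m²·s⁻²·A⁻²) = kg⁻¹·m⁻²·s⁵.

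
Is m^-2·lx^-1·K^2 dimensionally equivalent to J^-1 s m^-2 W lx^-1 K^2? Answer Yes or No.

Yes

Left side:
  lx = m⁻²·cd.
  So lx⁻¹ = m²·cd⁻¹.
  Combining: m⁻²·lx⁻¹·K² = m⁻² · (m²·cd⁻¹) · K² = K²·cd⁻¹.
Right side:
  J = kg·m²·s⁻².
  So J⁻¹ = kg⁻¹·m⁻²·s².
  W = kg·m²·s⁻³.
  lx = m⁻²·cd.
  So lx⁻¹ = m²·cd⁻¹.
  Combining: J⁻¹·s·m⁻²·W·lx⁻¹·K² = (kg⁻¹·m⁻²·s²) · s · m⁻² · (kg·m²·s⁻³) · (m²·cd⁻¹) · K² = K²·cd⁻¹.
Both reduce to K²·cd⁻¹.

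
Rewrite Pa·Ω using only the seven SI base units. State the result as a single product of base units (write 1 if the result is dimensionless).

Pa = N/m² (pressure = force per area),
    = kg·m⁻¹·s⁻².
Ω = V/A (resistance = voltage per current),
    = kg·m²·s⁻³·A⁻².
Combining: Pa·Ω = (kg·m⁻¹·s⁻²) · (kg·m²·s⁻³·A⁻²) = kg²·m·s⁻⁵·A⁻².

kg²·m·s⁻⁵·A⁻²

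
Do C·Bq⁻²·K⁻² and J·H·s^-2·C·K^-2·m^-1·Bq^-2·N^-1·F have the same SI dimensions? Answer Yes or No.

Yes

Left side:
  C = A·s = s·A (charge = current × time).
  Bq = 1/s = s⁻¹ (activity is decays per second).
  So Bq⁻² = s².
  Combining: C·Bq⁻²·K⁻² = (s·A) · s² · K⁻² = s³·A·K⁻².
Right side:
  J = N·m (work = force × distance),
      = kg·m²·s⁻².
  H = Wb/A (inductance = flux per current),
      = kg·m²·s⁻²·A⁻².
  C = A·s = s·A (charge = current × time).
  Bq = 1/s = s⁻¹ (activity is decays per second).
  So Bq⁻² = s².
  N = kg·m/s² = kg·m·s⁻² (force = mass × acceleration).
  So N⁻¹ = kg⁻¹·m⁻¹·s².
  F = C/V (capacitance = charge per voltage),
      = A·s/(kg·m²·s⁻³·A⁻¹) (substituting C and V),
      = kg⁻¹·m⁻²·s⁴·A².
  Combining: J·H·s⁻²·C·K⁻²·m⁻¹·Bq⁻²·N⁻¹·F = (kg·m²·s⁻²) · (kg·m²·s⁻²·A⁻²) · s⁻² · (s·A) · K⁻² · m⁻¹ · s² · (kg⁻¹·m⁻¹·s²) · (kg⁻¹·m⁻²·s⁴·A²) = s³·A·K⁻².
Both reduce to s³·A·K⁻².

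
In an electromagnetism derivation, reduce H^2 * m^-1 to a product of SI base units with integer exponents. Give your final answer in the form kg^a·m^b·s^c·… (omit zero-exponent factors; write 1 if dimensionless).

kg²·m³·s⁻⁴·A⁻⁴

H = kg·m²·s⁻²·A⁻².
So H² = kg²·m⁴·s⁻⁴·A⁻⁴.
Combining: H²·m⁻¹ = (kg²·m⁴·s⁻⁴·A⁻⁴) · m⁻¹ = kg²·m³·s⁻⁴·A⁻⁴.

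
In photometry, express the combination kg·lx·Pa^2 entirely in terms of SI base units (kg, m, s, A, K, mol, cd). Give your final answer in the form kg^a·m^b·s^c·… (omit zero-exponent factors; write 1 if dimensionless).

lx = lm/m² (illuminance = luminous flux per area),
    = m⁻²·cd.
Pa = N/m² (pressure = force per area),
    = kg·m⁻¹·s⁻².
So Pa² = kg²·m⁻²·s⁻⁴.
Combining: kg·lx·Pa² = kg · (m⁻²·cd) · (kg²·m⁻²·s⁻⁴) = kg³·m⁻⁴·s⁻⁴·cd.

kg³·m⁻⁴·s⁻⁴·cd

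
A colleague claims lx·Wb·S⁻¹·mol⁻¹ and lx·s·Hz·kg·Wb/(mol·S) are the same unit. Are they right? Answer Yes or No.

Left side:
  lx = lm/m² (illuminance = luminous flux per area),
      = m⁻²·cd.
  Wb = V·s (flux: a volt is a weber per second),
      = kg·m²·s⁻²·A⁻¹.
  S = 1/Ω (conductance is reciprocal resistance),
      = kg⁻¹·m⁻²·s³·A².
  So S⁻¹ = kg·m²·s⁻³·A⁻².
  Combining: lx·Wb·S⁻¹·mol⁻¹ = (m⁻²·cd) · (kg·m²·s⁻²·A⁻¹) · (kg·m²·s⁻³·A⁻²) · mol⁻¹ = kg²·m²·s⁻⁵·A⁻³·mol⁻¹·cd.
Right side:
  lx = lm/m² (illuminance = luminous flux per area),
      = m⁻²·cd.
  Hz = 1/s = s⁻¹ (frequency is cycles per second).
  S = 1/Ω (conductance is reciprocal resistance),
      = kg⁻¹·m⁻²·s³·A².
  So S⁻¹ = kg·m²·s⁻³·A⁻².
  Wb = V·s (flux: a volt is a weber per second),
      = kg·m²·s⁻²·A⁻¹.
  Combining: mol⁻¹·lx·s·Hz·kg·S⁻¹·Wb = mol⁻¹ · (m⁻²·cd) · s · s⁻¹ · kg · (kg·m²·s⁻³·A⁻²) · (kg·m²·s⁻²·A⁻¹) = kg³·m²·s⁻⁵·A⁻³·mol⁻¹·cd.
Left is kg²·m²·s⁻⁵·A⁻³·mol⁻¹·cd; right is kg³·m²·s⁻⁵·A⁻³·mol⁻¹·cd — different.

No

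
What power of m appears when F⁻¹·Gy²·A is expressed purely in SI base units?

F = kg⁻¹·m⁻²·s⁴·A².
So F⁻¹ = kg·m²·s⁻⁴·A⁻².
Gy = m²·s⁻².
So Gy² = m⁴·s⁻⁴.
Combining: F⁻¹·Gy²·A = (kg·m²·s⁻⁴·A⁻²) · (m⁴·s⁻⁴) · A = kg·m⁶·s⁻⁸·A⁻¹.
The exponent of m is 6.

6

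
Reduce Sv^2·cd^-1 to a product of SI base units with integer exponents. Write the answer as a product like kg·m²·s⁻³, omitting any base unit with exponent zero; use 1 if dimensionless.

Sv = J/kg (equivalent dose = energy per mass),
    = m²·s⁻².
So Sv² = m⁴·s⁻⁴.
Combining: Sv²·cd⁻¹ = (m⁴·s⁻⁴) · cd⁻¹ = m⁴·s⁻⁴·cd⁻¹.

m⁴·s⁻⁴·cd⁻¹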